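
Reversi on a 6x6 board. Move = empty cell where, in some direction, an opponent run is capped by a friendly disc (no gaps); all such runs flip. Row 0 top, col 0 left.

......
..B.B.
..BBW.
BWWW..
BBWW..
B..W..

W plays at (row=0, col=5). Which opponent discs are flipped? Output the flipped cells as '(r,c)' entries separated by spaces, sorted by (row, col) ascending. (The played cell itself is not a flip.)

Dir NW: edge -> no flip
Dir N: edge -> no flip
Dir NE: edge -> no flip
Dir W: first cell '.' (not opp) -> no flip
Dir E: edge -> no flip
Dir SW: opp run (1,4) (2,3) capped by W -> flip
Dir S: first cell '.' (not opp) -> no flip
Dir SE: edge -> no flip

Answer: (1,4) (2,3)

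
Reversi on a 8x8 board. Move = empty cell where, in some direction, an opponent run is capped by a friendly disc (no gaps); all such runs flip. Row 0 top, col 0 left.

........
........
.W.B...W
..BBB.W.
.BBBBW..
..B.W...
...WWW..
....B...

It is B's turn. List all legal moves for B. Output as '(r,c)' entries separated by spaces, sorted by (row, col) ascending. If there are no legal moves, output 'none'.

Answer: (1,0) (4,6) (5,6) (7,6)

Derivation:
(1,0): flips 1 -> legal
(1,1): no bracket -> illegal
(1,2): no bracket -> illegal
(1,6): no bracket -> illegal
(1,7): no bracket -> illegal
(2,0): no bracket -> illegal
(2,2): no bracket -> illegal
(2,5): no bracket -> illegal
(2,6): no bracket -> illegal
(3,0): no bracket -> illegal
(3,1): no bracket -> illegal
(3,5): no bracket -> illegal
(3,7): no bracket -> illegal
(4,6): flips 1 -> legal
(4,7): no bracket -> illegal
(5,3): no bracket -> illegal
(5,5): no bracket -> illegal
(5,6): flips 2 -> legal
(6,2): no bracket -> illegal
(6,6): no bracket -> illegal
(7,2): no bracket -> illegal
(7,3): no bracket -> illegal
(7,5): no bracket -> illegal
(7,6): flips 2 -> legal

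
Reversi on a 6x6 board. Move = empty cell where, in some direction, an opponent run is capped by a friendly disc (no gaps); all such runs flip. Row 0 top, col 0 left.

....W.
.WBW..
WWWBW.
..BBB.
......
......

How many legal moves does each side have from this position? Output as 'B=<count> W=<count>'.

-- B to move --
(0,0): flips 2 -> legal
(0,1): no bracket -> illegal
(0,2): no bracket -> illegal
(0,3): flips 1 -> legal
(0,5): no bracket -> illegal
(1,0): flips 2 -> legal
(1,4): flips 2 -> legal
(1,5): flips 1 -> legal
(2,5): flips 1 -> legal
(3,0): flips 1 -> legal
(3,1): no bracket -> illegal
(3,5): no bracket -> illegal
B mobility = 7
-- W to move --
(0,1): no bracket -> illegal
(0,2): flips 1 -> legal
(0,3): flips 1 -> legal
(1,4): no bracket -> illegal
(2,5): no bracket -> illegal
(3,1): no bracket -> illegal
(3,5): no bracket -> illegal
(4,1): no bracket -> illegal
(4,2): flips 2 -> legal
(4,3): flips 3 -> legal
(4,4): flips 2 -> legal
(4,5): no bracket -> illegal
W mobility = 5

Answer: B=7 W=5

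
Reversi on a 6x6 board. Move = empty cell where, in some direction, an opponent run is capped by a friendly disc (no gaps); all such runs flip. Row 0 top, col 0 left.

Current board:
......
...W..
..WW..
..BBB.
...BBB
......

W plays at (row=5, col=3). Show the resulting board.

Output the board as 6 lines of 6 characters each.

Place W at (5,3); scan 8 dirs for brackets.
Dir NW: first cell '.' (not opp) -> no flip
Dir N: opp run (4,3) (3,3) capped by W -> flip
Dir NE: opp run (4,4), next='.' -> no flip
Dir W: first cell '.' (not opp) -> no flip
Dir E: first cell '.' (not opp) -> no flip
Dir SW: edge -> no flip
Dir S: edge -> no flip
Dir SE: edge -> no flip
All flips: (3,3) (4,3)

Answer: ......
...W..
..WW..
..BWB.
...WBB
...W..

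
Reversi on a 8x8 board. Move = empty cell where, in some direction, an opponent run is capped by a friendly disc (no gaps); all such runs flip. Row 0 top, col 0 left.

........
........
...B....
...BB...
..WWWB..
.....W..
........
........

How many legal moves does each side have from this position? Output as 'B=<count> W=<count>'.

-- B to move --
(3,1): no bracket -> illegal
(3,2): no bracket -> illegal
(3,5): no bracket -> illegal
(4,1): flips 3 -> legal
(4,6): no bracket -> illegal
(5,1): flips 1 -> legal
(5,2): flips 1 -> legal
(5,3): flips 1 -> legal
(5,4): flips 1 -> legal
(5,6): no bracket -> illegal
(6,4): no bracket -> illegal
(6,5): flips 1 -> legal
(6,6): flips 2 -> legal
B mobility = 7
-- W to move --
(1,2): no bracket -> illegal
(1,3): flips 2 -> legal
(1,4): no bracket -> illegal
(2,2): flips 1 -> legal
(2,4): flips 2 -> legal
(2,5): flips 1 -> legal
(3,2): no bracket -> illegal
(3,5): flips 1 -> legal
(3,6): no bracket -> illegal
(4,6): flips 1 -> legal
(5,4): no bracket -> illegal
(5,6): no bracket -> illegal
W mobility = 6

Answer: B=7 W=6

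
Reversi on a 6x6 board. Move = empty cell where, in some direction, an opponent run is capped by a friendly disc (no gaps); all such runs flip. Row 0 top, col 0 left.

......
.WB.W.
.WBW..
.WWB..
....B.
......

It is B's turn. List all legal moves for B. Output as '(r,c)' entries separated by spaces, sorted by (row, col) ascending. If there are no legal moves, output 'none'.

(0,0): flips 1 -> legal
(0,1): no bracket -> illegal
(0,2): no bracket -> illegal
(0,3): no bracket -> illegal
(0,4): no bracket -> illegal
(0,5): no bracket -> illegal
(1,0): flips 1 -> legal
(1,3): flips 1 -> legal
(1,5): no bracket -> illegal
(2,0): flips 1 -> legal
(2,4): flips 1 -> legal
(2,5): no bracket -> illegal
(3,0): flips 3 -> legal
(3,4): flips 1 -> legal
(4,0): flips 1 -> legal
(4,1): no bracket -> illegal
(4,2): flips 1 -> legal
(4,3): no bracket -> illegal

Answer: (0,0) (1,0) (1,3) (2,0) (2,4) (3,0) (3,4) (4,0) (4,2)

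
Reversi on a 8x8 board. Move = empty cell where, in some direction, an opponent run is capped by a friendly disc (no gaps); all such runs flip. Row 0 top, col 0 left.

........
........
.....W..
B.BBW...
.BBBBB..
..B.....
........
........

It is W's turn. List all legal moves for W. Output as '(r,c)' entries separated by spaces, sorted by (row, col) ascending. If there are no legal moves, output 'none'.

(2,0): no bracket -> illegal
(2,1): no bracket -> illegal
(2,2): no bracket -> illegal
(2,3): no bracket -> illegal
(2,4): no bracket -> illegal
(3,1): flips 2 -> legal
(3,5): no bracket -> illegal
(3,6): no bracket -> illegal
(4,0): no bracket -> illegal
(4,6): no bracket -> illegal
(5,0): no bracket -> illegal
(5,1): no bracket -> illegal
(5,3): no bracket -> illegal
(5,4): flips 1 -> legal
(5,5): no bracket -> illegal
(5,6): flips 1 -> legal
(6,1): flips 2 -> legal
(6,2): no bracket -> illegal
(6,3): no bracket -> illegal

Answer: (3,1) (5,4) (5,6) (6,1)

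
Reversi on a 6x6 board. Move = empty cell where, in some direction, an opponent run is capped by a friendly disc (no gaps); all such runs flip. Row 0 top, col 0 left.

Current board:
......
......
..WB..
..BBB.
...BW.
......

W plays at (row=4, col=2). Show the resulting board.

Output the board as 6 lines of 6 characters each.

Place W at (4,2); scan 8 dirs for brackets.
Dir NW: first cell '.' (not opp) -> no flip
Dir N: opp run (3,2) capped by W -> flip
Dir NE: opp run (3,3), next='.' -> no flip
Dir W: first cell '.' (not opp) -> no flip
Dir E: opp run (4,3) capped by W -> flip
Dir SW: first cell '.' (not opp) -> no flip
Dir S: first cell '.' (not opp) -> no flip
Dir SE: first cell '.' (not opp) -> no flip
All flips: (3,2) (4,3)

Answer: ......
......
..WB..
..WBB.
..WWW.
......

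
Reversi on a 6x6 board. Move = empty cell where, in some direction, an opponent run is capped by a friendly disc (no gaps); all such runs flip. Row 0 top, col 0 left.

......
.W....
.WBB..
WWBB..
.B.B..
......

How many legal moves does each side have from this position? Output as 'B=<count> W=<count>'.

-- B to move --
(0,0): flips 1 -> legal
(0,1): flips 3 -> legal
(0,2): no bracket -> illegal
(1,0): flips 1 -> legal
(1,2): no bracket -> illegal
(2,0): flips 1 -> legal
(4,0): flips 1 -> legal
(4,2): no bracket -> illegal
B mobility = 5
-- W to move --
(1,2): no bracket -> illegal
(1,3): flips 1 -> legal
(1,4): no bracket -> illegal
(2,4): flips 2 -> legal
(3,4): flips 2 -> legal
(4,0): no bracket -> illegal
(4,2): no bracket -> illegal
(4,4): flips 2 -> legal
(5,0): no bracket -> illegal
(5,1): flips 1 -> legal
(5,2): flips 1 -> legal
(5,3): no bracket -> illegal
(5,4): flips 2 -> legal
W mobility = 7

Answer: B=5 W=7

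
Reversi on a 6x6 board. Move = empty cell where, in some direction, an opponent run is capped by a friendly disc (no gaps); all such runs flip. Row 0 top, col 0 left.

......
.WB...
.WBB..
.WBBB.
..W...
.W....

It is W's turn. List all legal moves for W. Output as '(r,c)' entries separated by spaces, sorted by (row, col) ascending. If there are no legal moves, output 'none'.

(0,1): no bracket -> illegal
(0,2): flips 3 -> legal
(0,3): flips 1 -> legal
(1,3): flips 2 -> legal
(1,4): no bracket -> illegal
(2,4): flips 3 -> legal
(2,5): no bracket -> illegal
(3,5): flips 3 -> legal
(4,1): no bracket -> illegal
(4,3): flips 1 -> legal
(4,4): flips 2 -> legal
(4,5): no bracket -> illegal

Answer: (0,2) (0,3) (1,3) (2,4) (3,5) (4,3) (4,4)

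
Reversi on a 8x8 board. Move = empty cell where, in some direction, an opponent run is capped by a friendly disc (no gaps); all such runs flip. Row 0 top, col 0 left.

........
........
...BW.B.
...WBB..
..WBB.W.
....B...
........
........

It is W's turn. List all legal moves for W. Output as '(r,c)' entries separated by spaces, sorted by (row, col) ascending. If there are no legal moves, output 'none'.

(1,2): no bracket -> illegal
(1,3): flips 1 -> legal
(1,4): no bracket -> illegal
(1,5): no bracket -> illegal
(1,6): no bracket -> illegal
(1,7): no bracket -> illegal
(2,2): flips 1 -> legal
(2,5): no bracket -> illegal
(2,7): no bracket -> illegal
(3,2): no bracket -> illegal
(3,6): flips 2 -> legal
(3,7): no bracket -> illegal
(4,5): flips 2 -> legal
(5,2): no bracket -> illegal
(5,3): flips 1 -> legal
(5,5): flips 1 -> legal
(6,3): no bracket -> illegal
(6,4): flips 3 -> legal
(6,5): no bracket -> illegal

Answer: (1,3) (2,2) (3,6) (4,5) (5,3) (5,5) (6,4)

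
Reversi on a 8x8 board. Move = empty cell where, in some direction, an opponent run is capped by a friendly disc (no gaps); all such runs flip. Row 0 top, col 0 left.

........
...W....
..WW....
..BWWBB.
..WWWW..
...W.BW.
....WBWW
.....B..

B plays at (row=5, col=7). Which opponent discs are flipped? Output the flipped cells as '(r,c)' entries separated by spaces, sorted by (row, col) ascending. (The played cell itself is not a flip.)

Answer: (5,6) (6,6)

Derivation:
Dir NW: first cell '.' (not opp) -> no flip
Dir N: first cell '.' (not opp) -> no flip
Dir NE: edge -> no flip
Dir W: opp run (5,6) capped by B -> flip
Dir E: edge -> no flip
Dir SW: opp run (6,6) capped by B -> flip
Dir S: opp run (6,7), next='.' -> no flip
Dir SE: edge -> no flip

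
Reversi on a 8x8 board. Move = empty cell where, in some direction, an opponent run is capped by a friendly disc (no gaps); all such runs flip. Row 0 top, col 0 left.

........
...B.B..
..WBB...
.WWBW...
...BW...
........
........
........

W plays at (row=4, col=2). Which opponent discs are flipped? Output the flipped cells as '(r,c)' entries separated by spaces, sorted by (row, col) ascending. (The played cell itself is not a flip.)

Dir NW: first cell 'W' (not opp) -> no flip
Dir N: first cell 'W' (not opp) -> no flip
Dir NE: opp run (3,3) (2,4) (1,5), next='.' -> no flip
Dir W: first cell '.' (not opp) -> no flip
Dir E: opp run (4,3) capped by W -> flip
Dir SW: first cell '.' (not opp) -> no flip
Dir S: first cell '.' (not opp) -> no flip
Dir SE: first cell '.' (not opp) -> no flip

Answer: (4,3)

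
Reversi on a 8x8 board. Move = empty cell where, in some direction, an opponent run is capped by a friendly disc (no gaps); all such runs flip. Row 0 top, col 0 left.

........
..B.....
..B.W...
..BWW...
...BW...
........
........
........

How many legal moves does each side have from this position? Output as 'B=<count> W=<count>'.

Answer: B=5 W=5

Derivation:
-- B to move --
(1,3): no bracket -> illegal
(1,4): no bracket -> illegal
(1,5): no bracket -> illegal
(2,3): flips 1 -> legal
(2,5): flips 1 -> legal
(3,5): flips 2 -> legal
(4,2): no bracket -> illegal
(4,5): flips 1 -> legal
(5,3): no bracket -> illegal
(5,4): no bracket -> illegal
(5,5): flips 2 -> legal
B mobility = 5
-- W to move --
(0,1): no bracket -> illegal
(0,2): no bracket -> illegal
(0,3): no bracket -> illegal
(1,1): flips 1 -> legal
(1,3): no bracket -> illegal
(2,1): no bracket -> illegal
(2,3): no bracket -> illegal
(3,1): flips 1 -> legal
(4,1): no bracket -> illegal
(4,2): flips 1 -> legal
(5,2): flips 1 -> legal
(5,3): flips 1 -> legal
(5,4): no bracket -> illegal
W mobility = 5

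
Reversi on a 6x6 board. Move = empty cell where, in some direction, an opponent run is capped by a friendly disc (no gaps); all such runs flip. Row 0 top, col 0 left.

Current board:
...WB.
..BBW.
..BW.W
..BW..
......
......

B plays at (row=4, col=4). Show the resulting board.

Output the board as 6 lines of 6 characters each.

Place B at (4,4); scan 8 dirs for brackets.
Dir NW: opp run (3,3) capped by B -> flip
Dir N: first cell '.' (not opp) -> no flip
Dir NE: first cell '.' (not opp) -> no flip
Dir W: first cell '.' (not opp) -> no flip
Dir E: first cell '.' (not opp) -> no flip
Dir SW: first cell '.' (not opp) -> no flip
Dir S: first cell '.' (not opp) -> no flip
Dir SE: first cell '.' (not opp) -> no flip
All flips: (3,3)

Answer: ...WB.
..BBW.
..BW.W
..BB..
....B.
......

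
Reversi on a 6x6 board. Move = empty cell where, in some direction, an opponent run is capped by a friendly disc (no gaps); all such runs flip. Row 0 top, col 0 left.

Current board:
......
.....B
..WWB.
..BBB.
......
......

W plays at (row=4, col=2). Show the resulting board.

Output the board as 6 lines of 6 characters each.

Answer: ......
.....B
..WWB.
..WBB.
..W...
......

Derivation:
Place W at (4,2); scan 8 dirs for brackets.
Dir NW: first cell '.' (not opp) -> no flip
Dir N: opp run (3,2) capped by W -> flip
Dir NE: opp run (3,3) (2,4) (1,5), next=edge -> no flip
Dir W: first cell '.' (not opp) -> no flip
Dir E: first cell '.' (not opp) -> no flip
Dir SW: first cell '.' (not opp) -> no flip
Dir S: first cell '.' (not opp) -> no flip
Dir SE: first cell '.' (not opp) -> no flip
All flips: (3,2)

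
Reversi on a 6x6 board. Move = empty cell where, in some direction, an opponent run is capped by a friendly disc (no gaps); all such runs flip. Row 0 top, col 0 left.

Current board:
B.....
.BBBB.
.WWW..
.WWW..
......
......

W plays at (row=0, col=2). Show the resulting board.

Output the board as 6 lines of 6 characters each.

Answer: B.W...
.BWBB.
.WWW..
.WWW..
......
......

Derivation:
Place W at (0,2); scan 8 dirs for brackets.
Dir NW: edge -> no flip
Dir N: edge -> no flip
Dir NE: edge -> no flip
Dir W: first cell '.' (not opp) -> no flip
Dir E: first cell '.' (not opp) -> no flip
Dir SW: opp run (1,1), next='.' -> no flip
Dir S: opp run (1,2) capped by W -> flip
Dir SE: opp run (1,3), next='.' -> no flip
All flips: (1,2)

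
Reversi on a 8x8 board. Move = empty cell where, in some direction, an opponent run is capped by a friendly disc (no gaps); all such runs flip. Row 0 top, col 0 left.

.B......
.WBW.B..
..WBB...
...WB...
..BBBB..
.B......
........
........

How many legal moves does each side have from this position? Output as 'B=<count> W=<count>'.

Answer: B=7 W=7

Derivation:
-- B to move --
(0,0): flips 3 -> legal
(0,2): flips 1 -> legal
(0,3): flips 1 -> legal
(0,4): no bracket -> illegal
(1,0): flips 1 -> legal
(1,4): flips 1 -> legal
(2,0): no bracket -> illegal
(2,1): flips 2 -> legal
(3,1): no bracket -> illegal
(3,2): flips 2 -> legal
B mobility = 7
-- W to move --
(0,0): no bracket -> illegal
(0,2): flips 1 -> legal
(0,3): no bracket -> illegal
(0,4): no bracket -> illegal
(0,5): no bracket -> illegal
(0,6): flips 2 -> legal
(1,0): no bracket -> illegal
(1,4): no bracket -> illegal
(1,6): no bracket -> illegal
(2,1): no bracket -> illegal
(2,5): flips 2 -> legal
(2,6): no bracket -> illegal
(3,1): no bracket -> illegal
(3,2): no bracket -> illegal
(3,5): flips 2 -> legal
(3,6): no bracket -> illegal
(4,0): no bracket -> illegal
(4,1): no bracket -> illegal
(4,6): no bracket -> illegal
(5,0): no bracket -> illegal
(5,2): no bracket -> illegal
(5,3): flips 1 -> legal
(5,4): no bracket -> illegal
(5,5): flips 1 -> legal
(5,6): no bracket -> illegal
(6,0): flips 2 -> legal
(6,1): no bracket -> illegal
(6,2): no bracket -> illegal
W mobility = 7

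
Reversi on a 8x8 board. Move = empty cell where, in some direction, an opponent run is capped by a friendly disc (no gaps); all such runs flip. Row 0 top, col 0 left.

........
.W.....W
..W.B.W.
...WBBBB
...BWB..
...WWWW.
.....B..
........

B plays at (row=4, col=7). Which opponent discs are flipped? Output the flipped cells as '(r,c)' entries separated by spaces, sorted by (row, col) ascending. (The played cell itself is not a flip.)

Dir NW: first cell 'B' (not opp) -> no flip
Dir N: first cell 'B' (not opp) -> no flip
Dir NE: edge -> no flip
Dir W: first cell '.' (not opp) -> no flip
Dir E: edge -> no flip
Dir SW: opp run (5,6) capped by B -> flip
Dir S: first cell '.' (not opp) -> no flip
Dir SE: edge -> no flip

Answer: (5,6)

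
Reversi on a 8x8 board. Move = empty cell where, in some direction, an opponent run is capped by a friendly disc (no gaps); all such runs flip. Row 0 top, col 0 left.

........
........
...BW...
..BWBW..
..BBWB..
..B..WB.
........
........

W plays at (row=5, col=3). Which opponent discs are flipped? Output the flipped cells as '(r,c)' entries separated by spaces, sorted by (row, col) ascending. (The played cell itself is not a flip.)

Dir NW: opp run (4,2), next='.' -> no flip
Dir N: opp run (4,3) capped by W -> flip
Dir NE: first cell 'W' (not opp) -> no flip
Dir W: opp run (5,2), next='.' -> no flip
Dir E: first cell '.' (not opp) -> no flip
Dir SW: first cell '.' (not opp) -> no flip
Dir S: first cell '.' (not opp) -> no flip
Dir SE: first cell '.' (not opp) -> no flip

Answer: (4,3)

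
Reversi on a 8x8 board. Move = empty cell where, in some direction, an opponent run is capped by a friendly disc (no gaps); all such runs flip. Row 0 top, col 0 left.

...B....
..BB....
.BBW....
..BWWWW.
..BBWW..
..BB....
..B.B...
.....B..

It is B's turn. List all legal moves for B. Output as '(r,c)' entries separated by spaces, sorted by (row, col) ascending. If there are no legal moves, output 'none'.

(1,4): flips 1 -> legal
(2,4): flips 2 -> legal
(2,5): flips 1 -> legal
(2,6): flips 2 -> legal
(2,7): no bracket -> illegal
(3,7): flips 4 -> legal
(4,6): flips 2 -> legal
(4,7): no bracket -> illegal
(5,4): no bracket -> illegal
(5,5): flips 2 -> legal
(5,6): flips 3 -> legal

Answer: (1,4) (2,4) (2,5) (2,6) (3,7) (4,6) (5,5) (5,6)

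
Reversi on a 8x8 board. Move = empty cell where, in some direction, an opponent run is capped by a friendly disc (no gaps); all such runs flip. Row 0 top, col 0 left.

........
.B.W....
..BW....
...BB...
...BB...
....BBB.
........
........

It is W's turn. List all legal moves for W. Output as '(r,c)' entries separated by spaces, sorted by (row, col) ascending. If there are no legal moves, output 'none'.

Answer: (2,1) (3,1) (4,5) (5,3)

Derivation:
(0,0): no bracket -> illegal
(0,1): no bracket -> illegal
(0,2): no bracket -> illegal
(1,0): no bracket -> illegal
(1,2): no bracket -> illegal
(2,0): no bracket -> illegal
(2,1): flips 1 -> legal
(2,4): no bracket -> illegal
(2,5): no bracket -> illegal
(3,1): flips 1 -> legal
(3,2): no bracket -> illegal
(3,5): no bracket -> illegal
(4,2): no bracket -> illegal
(4,5): flips 1 -> legal
(4,6): no bracket -> illegal
(4,7): no bracket -> illegal
(5,2): no bracket -> illegal
(5,3): flips 2 -> legal
(5,7): no bracket -> illegal
(6,3): no bracket -> illegal
(6,4): no bracket -> illegal
(6,5): no bracket -> illegal
(6,6): no bracket -> illegal
(6,7): no bracket -> illegal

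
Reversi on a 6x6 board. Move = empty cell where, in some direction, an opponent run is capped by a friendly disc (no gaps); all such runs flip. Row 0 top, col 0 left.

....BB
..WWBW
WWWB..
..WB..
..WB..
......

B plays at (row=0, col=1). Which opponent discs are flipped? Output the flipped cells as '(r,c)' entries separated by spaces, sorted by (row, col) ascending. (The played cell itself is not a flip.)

Answer: (1,2)

Derivation:
Dir NW: edge -> no flip
Dir N: edge -> no flip
Dir NE: edge -> no flip
Dir W: first cell '.' (not opp) -> no flip
Dir E: first cell '.' (not opp) -> no flip
Dir SW: first cell '.' (not opp) -> no flip
Dir S: first cell '.' (not opp) -> no flip
Dir SE: opp run (1,2) capped by B -> flip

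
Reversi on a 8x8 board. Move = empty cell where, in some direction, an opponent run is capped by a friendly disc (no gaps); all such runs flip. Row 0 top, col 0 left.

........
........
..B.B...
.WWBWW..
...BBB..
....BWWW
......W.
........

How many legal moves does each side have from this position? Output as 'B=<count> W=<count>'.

Answer: B=12 W=8

Derivation:
-- B to move --
(2,0): no bracket -> illegal
(2,1): flips 1 -> legal
(2,3): flips 1 -> legal
(2,5): flips 2 -> legal
(2,6): flips 1 -> legal
(3,0): flips 2 -> legal
(3,6): flips 2 -> legal
(4,0): flips 1 -> legal
(4,1): no bracket -> illegal
(4,2): flips 1 -> legal
(4,6): flips 1 -> legal
(4,7): no bracket -> illegal
(6,4): no bracket -> illegal
(6,5): flips 1 -> legal
(6,7): flips 1 -> legal
(7,5): no bracket -> illegal
(7,6): no bracket -> illegal
(7,7): flips 2 -> legal
B mobility = 12
-- W to move --
(1,1): flips 3 -> legal
(1,2): flips 1 -> legal
(1,3): flips 2 -> legal
(1,4): flips 1 -> legal
(1,5): no bracket -> illegal
(2,1): no bracket -> illegal
(2,3): no bracket -> illegal
(2,5): no bracket -> illegal
(3,6): no bracket -> illegal
(4,2): no bracket -> illegal
(4,6): no bracket -> illegal
(5,2): flips 1 -> legal
(5,3): flips 2 -> legal
(6,3): no bracket -> illegal
(6,4): flips 2 -> legal
(6,5): flips 2 -> legal
W mobility = 8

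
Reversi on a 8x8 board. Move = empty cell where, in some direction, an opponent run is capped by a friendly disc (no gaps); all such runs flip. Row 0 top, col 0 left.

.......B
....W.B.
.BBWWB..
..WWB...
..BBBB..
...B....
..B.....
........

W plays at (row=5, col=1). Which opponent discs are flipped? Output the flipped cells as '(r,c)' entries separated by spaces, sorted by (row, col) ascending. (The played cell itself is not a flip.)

Answer: (4,2)

Derivation:
Dir NW: first cell '.' (not opp) -> no flip
Dir N: first cell '.' (not opp) -> no flip
Dir NE: opp run (4,2) capped by W -> flip
Dir W: first cell '.' (not opp) -> no flip
Dir E: first cell '.' (not opp) -> no flip
Dir SW: first cell '.' (not opp) -> no flip
Dir S: first cell '.' (not opp) -> no flip
Dir SE: opp run (6,2), next='.' -> no flip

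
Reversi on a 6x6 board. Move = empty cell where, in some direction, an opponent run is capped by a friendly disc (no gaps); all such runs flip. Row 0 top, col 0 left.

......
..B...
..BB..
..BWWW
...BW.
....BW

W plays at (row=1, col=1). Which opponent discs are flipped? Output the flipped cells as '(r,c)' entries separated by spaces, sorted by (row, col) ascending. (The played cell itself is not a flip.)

Dir NW: first cell '.' (not opp) -> no flip
Dir N: first cell '.' (not opp) -> no flip
Dir NE: first cell '.' (not opp) -> no flip
Dir W: first cell '.' (not opp) -> no flip
Dir E: opp run (1,2), next='.' -> no flip
Dir SW: first cell '.' (not opp) -> no flip
Dir S: first cell '.' (not opp) -> no flip
Dir SE: opp run (2,2) capped by W -> flip

Answer: (2,2)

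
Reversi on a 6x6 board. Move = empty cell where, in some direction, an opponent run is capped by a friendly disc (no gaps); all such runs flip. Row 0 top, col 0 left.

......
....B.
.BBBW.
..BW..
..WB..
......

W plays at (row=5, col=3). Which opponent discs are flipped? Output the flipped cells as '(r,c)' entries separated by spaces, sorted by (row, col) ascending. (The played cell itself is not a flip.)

Dir NW: first cell 'W' (not opp) -> no flip
Dir N: opp run (4,3) capped by W -> flip
Dir NE: first cell '.' (not opp) -> no flip
Dir W: first cell '.' (not opp) -> no flip
Dir E: first cell '.' (not opp) -> no flip
Dir SW: edge -> no flip
Dir S: edge -> no flip
Dir SE: edge -> no flip

Answer: (4,3)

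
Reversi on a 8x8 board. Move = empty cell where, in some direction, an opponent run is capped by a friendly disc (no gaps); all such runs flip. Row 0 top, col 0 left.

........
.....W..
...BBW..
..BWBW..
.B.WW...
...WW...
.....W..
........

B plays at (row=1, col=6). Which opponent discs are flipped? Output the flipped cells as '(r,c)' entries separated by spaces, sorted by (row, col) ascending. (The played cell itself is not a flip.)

Dir NW: first cell '.' (not opp) -> no flip
Dir N: first cell '.' (not opp) -> no flip
Dir NE: first cell '.' (not opp) -> no flip
Dir W: opp run (1,5), next='.' -> no flip
Dir E: first cell '.' (not opp) -> no flip
Dir SW: opp run (2,5) capped by B -> flip
Dir S: first cell '.' (not opp) -> no flip
Dir SE: first cell '.' (not opp) -> no flip

Answer: (2,5)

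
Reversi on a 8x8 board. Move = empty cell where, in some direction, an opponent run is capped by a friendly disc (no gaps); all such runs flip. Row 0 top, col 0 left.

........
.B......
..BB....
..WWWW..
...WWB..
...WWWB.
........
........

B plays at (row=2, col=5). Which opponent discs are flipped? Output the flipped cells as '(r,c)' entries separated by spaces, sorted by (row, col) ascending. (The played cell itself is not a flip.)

Answer: (3,5)

Derivation:
Dir NW: first cell '.' (not opp) -> no flip
Dir N: first cell '.' (not opp) -> no flip
Dir NE: first cell '.' (not opp) -> no flip
Dir W: first cell '.' (not opp) -> no flip
Dir E: first cell '.' (not opp) -> no flip
Dir SW: opp run (3,4) (4,3), next='.' -> no flip
Dir S: opp run (3,5) capped by B -> flip
Dir SE: first cell '.' (not opp) -> no flip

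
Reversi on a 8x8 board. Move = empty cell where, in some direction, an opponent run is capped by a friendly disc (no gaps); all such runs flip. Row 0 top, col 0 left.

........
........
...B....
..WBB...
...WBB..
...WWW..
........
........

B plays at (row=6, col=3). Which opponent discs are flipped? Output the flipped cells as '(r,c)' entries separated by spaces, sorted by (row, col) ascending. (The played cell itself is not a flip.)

Dir NW: first cell '.' (not opp) -> no flip
Dir N: opp run (5,3) (4,3) capped by B -> flip
Dir NE: opp run (5,4) capped by B -> flip
Dir W: first cell '.' (not opp) -> no flip
Dir E: first cell '.' (not opp) -> no flip
Dir SW: first cell '.' (not opp) -> no flip
Dir S: first cell '.' (not opp) -> no flip
Dir SE: first cell '.' (not opp) -> no flip

Answer: (4,3) (5,3) (5,4)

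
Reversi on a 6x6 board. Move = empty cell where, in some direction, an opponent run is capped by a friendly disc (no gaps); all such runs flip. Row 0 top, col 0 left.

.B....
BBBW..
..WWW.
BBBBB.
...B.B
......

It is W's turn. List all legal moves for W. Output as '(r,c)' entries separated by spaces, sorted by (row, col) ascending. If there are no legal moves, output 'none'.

Answer: (0,0) (0,2) (4,0) (4,1) (4,2) (4,4) (5,3)

Derivation:
(0,0): flips 1 -> legal
(0,2): flips 1 -> legal
(0,3): no bracket -> illegal
(2,0): no bracket -> illegal
(2,1): no bracket -> illegal
(2,5): no bracket -> illegal
(3,5): no bracket -> illegal
(4,0): flips 1 -> legal
(4,1): flips 1 -> legal
(4,2): flips 2 -> legal
(4,4): flips 2 -> legal
(5,2): no bracket -> illegal
(5,3): flips 2 -> legal
(5,4): no bracket -> illegal
(5,5): no bracket -> illegal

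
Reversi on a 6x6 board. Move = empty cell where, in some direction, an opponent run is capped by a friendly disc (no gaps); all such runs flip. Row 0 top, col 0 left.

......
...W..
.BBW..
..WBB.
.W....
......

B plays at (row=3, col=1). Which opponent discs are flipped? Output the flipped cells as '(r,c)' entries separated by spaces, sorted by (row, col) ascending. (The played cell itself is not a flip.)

Answer: (3,2)

Derivation:
Dir NW: first cell '.' (not opp) -> no flip
Dir N: first cell 'B' (not opp) -> no flip
Dir NE: first cell 'B' (not opp) -> no flip
Dir W: first cell '.' (not opp) -> no flip
Dir E: opp run (3,2) capped by B -> flip
Dir SW: first cell '.' (not opp) -> no flip
Dir S: opp run (4,1), next='.' -> no flip
Dir SE: first cell '.' (not opp) -> no flip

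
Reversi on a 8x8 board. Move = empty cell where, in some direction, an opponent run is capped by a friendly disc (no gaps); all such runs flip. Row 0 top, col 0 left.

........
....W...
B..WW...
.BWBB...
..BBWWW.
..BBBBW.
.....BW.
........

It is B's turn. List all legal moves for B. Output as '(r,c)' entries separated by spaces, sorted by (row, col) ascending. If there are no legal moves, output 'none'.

(0,3): no bracket -> illegal
(0,4): flips 2 -> legal
(0,5): no bracket -> illegal
(1,2): flips 1 -> legal
(1,3): flips 1 -> legal
(1,5): flips 1 -> legal
(2,1): flips 1 -> legal
(2,2): flips 1 -> legal
(2,5): no bracket -> illegal
(3,5): flips 2 -> legal
(3,6): flips 1 -> legal
(3,7): flips 1 -> legal
(4,1): no bracket -> illegal
(4,7): flips 4 -> legal
(5,7): flips 1 -> legal
(6,7): flips 3 -> legal
(7,5): no bracket -> illegal
(7,6): no bracket -> illegal
(7,7): flips 1 -> legal

Answer: (0,4) (1,2) (1,3) (1,5) (2,1) (2,2) (3,5) (3,6) (3,7) (4,7) (5,7) (6,7) (7,7)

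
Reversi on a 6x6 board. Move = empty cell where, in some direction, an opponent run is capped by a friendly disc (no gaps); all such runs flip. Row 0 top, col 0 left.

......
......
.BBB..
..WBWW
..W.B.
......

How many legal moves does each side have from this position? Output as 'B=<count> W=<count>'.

-- B to move --
(2,4): flips 1 -> legal
(2,5): no bracket -> illegal
(3,1): flips 1 -> legal
(4,1): flips 1 -> legal
(4,3): flips 1 -> legal
(4,5): flips 1 -> legal
(5,1): flips 1 -> legal
(5,2): flips 2 -> legal
(5,3): no bracket -> illegal
B mobility = 7
-- W to move --
(1,0): flips 1 -> legal
(1,1): no bracket -> illegal
(1,2): flips 2 -> legal
(1,3): no bracket -> illegal
(1,4): flips 1 -> legal
(2,0): no bracket -> illegal
(2,4): flips 1 -> legal
(3,0): no bracket -> illegal
(3,1): no bracket -> illegal
(4,3): no bracket -> illegal
(4,5): no bracket -> illegal
(5,3): flips 1 -> legal
(5,4): flips 1 -> legal
(5,5): no bracket -> illegal
W mobility = 6

Answer: B=7 W=6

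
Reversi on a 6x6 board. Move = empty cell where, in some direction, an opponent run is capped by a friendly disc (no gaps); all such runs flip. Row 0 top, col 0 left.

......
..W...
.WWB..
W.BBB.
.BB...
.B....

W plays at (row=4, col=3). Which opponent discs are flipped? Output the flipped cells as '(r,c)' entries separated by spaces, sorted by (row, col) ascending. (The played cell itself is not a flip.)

Answer: (3,2)

Derivation:
Dir NW: opp run (3,2) capped by W -> flip
Dir N: opp run (3,3) (2,3), next='.' -> no flip
Dir NE: opp run (3,4), next='.' -> no flip
Dir W: opp run (4,2) (4,1), next='.' -> no flip
Dir E: first cell '.' (not opp) -> no flip
Dir SW: first cell '.' (not opp) -> no flip
Dir S: first cell '.' (not opp) -> no flip
Dir SE: first cell '.' (not opp) -> no flip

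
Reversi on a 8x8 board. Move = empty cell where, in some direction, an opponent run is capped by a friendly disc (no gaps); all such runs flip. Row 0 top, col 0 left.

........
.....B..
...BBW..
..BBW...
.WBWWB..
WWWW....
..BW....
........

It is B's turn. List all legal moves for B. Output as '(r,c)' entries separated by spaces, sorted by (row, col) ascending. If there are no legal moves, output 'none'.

(1,4): no bracket -> illegal
(1,6): no bracket -> illegal
(2,6): flips 1 -> legal
(3,0): no bracket -> illegal
(3,1): no bracket -> illegal
(3,5): flips 4 -> legal
(3,6): no bracket -> illegal
(4,0): flips 2 -> legal
(5,4): flips 3 -> legal
(5,5): flips 1 -> legal
(6,0): flips 1 -> legal
(6,1): no bracket -> illegal
(6,4): flips 2 -> legal
(7,2): no bracket -> illegal
(7,3): flips 3 -> legal
(7,4): no bracket -> illegal

Answer: (2,6) (3,5) (4,0) (5,4) (5,5) (6,0) (6,4) (7,3)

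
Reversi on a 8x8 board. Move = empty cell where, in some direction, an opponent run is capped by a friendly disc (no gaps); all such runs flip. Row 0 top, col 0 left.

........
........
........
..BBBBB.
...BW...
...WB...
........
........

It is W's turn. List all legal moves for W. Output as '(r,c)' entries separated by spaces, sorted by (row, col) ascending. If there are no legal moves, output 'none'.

(2,1): no bracket -> illegal
(2,2): flips 1 -> legal
(2,3): flips 2 -> legal
(2,4): flips 1 -> legal
(2,5): no bracket -> illegal
(2,6): flips 1 -> legal
(2,7): no bracket -> illegal
(3,1): no bracket -> illegal
(3,7): no bracket -> illegal
(4,1): no bracket -> illegal
(4,2): flips 1 -> legal
(4,5): no bracket -> illegal
(4,6): no bracket -> illegal
(4,7): no bracket -> illegal
(5,2): no bracket -> illegal
(5,5): flips 1 -> legal
(6,3): no bracket -> illegal
(6,4): flips 1 -> legal
(6,5): no bracket -> illegal

Answer: (2,2) (2,3) (2,4) (2,6) (4,2) (5,5) (6,4)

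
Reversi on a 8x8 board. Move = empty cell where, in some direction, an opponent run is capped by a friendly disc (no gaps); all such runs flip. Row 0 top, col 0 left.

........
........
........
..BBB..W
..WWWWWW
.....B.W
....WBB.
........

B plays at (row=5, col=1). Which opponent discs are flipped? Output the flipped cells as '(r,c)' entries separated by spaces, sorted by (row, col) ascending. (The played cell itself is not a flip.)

Dir NW: first cell '.' (not opp) -> no flip
Dir N: first cell '.' (not opp) -> no flip
Dir NE: opp run (4,2) capped by B -> flip
Dir W: first cell '.' (not opp) -> no flip
Dir E: first cell '.' (not opp) -> no flip
Dir SW: first cell '.' (not opp) -> no flip
Dir S: first cell '.' (not opp) -> no flip
Dir SE: first cell '.' (not opp) -> no flip

Answer: (4,2)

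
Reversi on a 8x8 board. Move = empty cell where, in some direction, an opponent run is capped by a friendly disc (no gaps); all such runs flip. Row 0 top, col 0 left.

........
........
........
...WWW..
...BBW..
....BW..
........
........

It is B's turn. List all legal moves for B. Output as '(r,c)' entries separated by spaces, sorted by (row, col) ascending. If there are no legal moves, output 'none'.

Answer: (2,2) (2,3) (2,4) (2,5) (2,6) (3,6) (4,6) (5,6) (6,6)

Derivation:
(2,2): flips 1 -> legal
(2,3): flips 1 -> legal
(2,4): flips 1 -> legal
(2,5): flips 1 -> legal
(2,6): flips 1 -> legal
(3,2): no bracket -> illegal
(3,6): flips 1 -> legal
(4,2): no bracket -> illegal
(4,6): flips 1 -> legal
(5,6): flips 1 -> legal
(6,4): no bracket -> illegal
(6,5): no bracket -> illegal
(6,6): flips 1 -> legal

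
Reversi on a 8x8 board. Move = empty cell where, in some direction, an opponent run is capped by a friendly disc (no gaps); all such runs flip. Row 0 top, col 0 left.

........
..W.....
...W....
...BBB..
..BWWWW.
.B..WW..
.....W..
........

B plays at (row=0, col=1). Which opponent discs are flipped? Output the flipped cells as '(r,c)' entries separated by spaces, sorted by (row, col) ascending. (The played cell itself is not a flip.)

Answer: (1,2) (2,3)

Derivation:
Dir NW: edge -> no flip
Dir N: edge -> no flip
Dir NE: edge -> no flip
Dir W: first cell '.' (not opp) -> no flip
Dir E: first cell '.' (not opp) -> no flip
Dir SW: first cell '.' (not opp) -> no flip
Dir S: first cell '.' (not opp) -> no flip
Dir SE: opp run (1,2) (2,3) capped by B -> flip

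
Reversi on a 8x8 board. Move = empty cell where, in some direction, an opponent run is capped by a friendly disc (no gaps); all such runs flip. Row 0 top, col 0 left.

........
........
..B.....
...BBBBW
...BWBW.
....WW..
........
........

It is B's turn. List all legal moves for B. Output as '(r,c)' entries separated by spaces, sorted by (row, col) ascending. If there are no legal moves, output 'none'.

(2,6): no bracket -> illegal
(2,7): no bracket -> illegal
(4,7): flips 1 -> legal
(5,3): flips 1 -> legal
(5,6): flips 1 -> legal
(5,7): flips 1 -> legal
(6,3): flips 1 -> legal
(6,4): flips 2 -> legal
(6,5): flips 2 -> legal
(6,6): flips 2 -> legal

Answer: (4,7) (5,3) (5,6) (5,7) (6,3) (6,4) (6,5) (6,6)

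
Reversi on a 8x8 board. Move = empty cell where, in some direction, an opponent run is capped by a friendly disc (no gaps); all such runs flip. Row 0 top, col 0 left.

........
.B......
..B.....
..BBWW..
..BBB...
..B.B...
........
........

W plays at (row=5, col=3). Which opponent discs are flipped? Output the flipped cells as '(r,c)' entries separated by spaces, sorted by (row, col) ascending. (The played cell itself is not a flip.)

Answer: (4,4)

Derivation:
Dir NW: opp run (4,2), next='.' -> no flip
Dir N: opp run (4,3) (3,3), next='.' -> no flip
Dir NE: opp run (4,4) capped by W -> flip
Dir W: opp run (5,2), next='.' -> no flip
Dir E: opp run (5,4), next='.' -> no flip
Dir SW: first cell '.' (not opp) -> no flip
Dir S: first cell '.' (not opp) -> no flip
Dir SE: first cell '.' (not opp) -> no flip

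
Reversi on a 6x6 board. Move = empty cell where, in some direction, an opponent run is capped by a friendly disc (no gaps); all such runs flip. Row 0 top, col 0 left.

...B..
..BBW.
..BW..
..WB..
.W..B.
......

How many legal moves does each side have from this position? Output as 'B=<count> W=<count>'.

-- B to move --
(0,4): no bracket -> illegal
(0,5): no bracket -> illegal
(1,5): flips 1 -> legal
(2,1): no bracket -> illegal
(2,4): flips 1 -> legal
(2,5): flips 1 -> legal
(3,0): no bracket -> illegal
(3,1): flips 1 -> legal
(3,4): flips 1 -> legal
(4,0): no bracket -> illegal
(4,2): flips 1 -> legal
(4,3): no bracket -> illegal
(5,0): no bracket -> illegal
(5,1): no bracket -> illegal
(5,2): no bracket -> illegal
B mobility = 6
-- W to move --
(0,1): flips 1 -> legal
(0,2): flips 2 -> legal
(0,4): no bracket -> illegal
(1,1): flips 2 -> legal
(2,1): flips 1 -> legal
(2,4): no bracket -> illegal
(3,1): no bracket -> illegal
(3,4): flips 1 -> legal
(3,5): no bracket -> illegal
(4,2): no bracket -> illegal
(4,3): flips 1 -> legal
(4,5): no bracket -> illegal
(5,3): no bracket -> illegal
(5,4): no bracket -> illegal
(5,5): no bracket -> illegal
W mobility = 6

Answer: B=6 W=6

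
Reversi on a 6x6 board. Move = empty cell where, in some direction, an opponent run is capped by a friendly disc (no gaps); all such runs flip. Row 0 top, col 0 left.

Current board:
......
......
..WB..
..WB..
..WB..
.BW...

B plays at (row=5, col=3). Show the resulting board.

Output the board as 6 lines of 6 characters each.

Answer: ......
......
..WB..
..WB..
..WB..
.BBB..

Derivation:
Place B at (5,3); scan 8 dirs for brackets.
Dir NW: opp run (4,2), next='.' -> no flip
Dir N: first cell 'B' (not opp) -> no flip
Dir NE: first cell '.' (not opp) -> no flip
Dir W: opp run (5,2) capped by B -> flip
Dir E: first cell '.' (not opp) -> no flip
Dir SW: edge -> no flip
Dir S: edge -> no flip
Dir SE: edge -> no flip
All flips: (5,2)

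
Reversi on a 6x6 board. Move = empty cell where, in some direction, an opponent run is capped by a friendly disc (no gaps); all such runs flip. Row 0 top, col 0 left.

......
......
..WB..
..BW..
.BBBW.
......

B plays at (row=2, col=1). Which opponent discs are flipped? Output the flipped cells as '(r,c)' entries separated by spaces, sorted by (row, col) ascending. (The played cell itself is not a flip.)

Dir NW: first cell '.' (not opp) -> no flip
Dir N: first cell '.' (not opp) -> no flip
Dir NE: first cell '.' (not opp) -> no flip
Dir W: first cell '.' (not opp) -> no flip
Dir E: opp run (2,2) capped by B -> flip
Dir SW: first cell '.' (not opp) -> no flip
Dir S: first cell '.' (not opp) -> no flip
Dir SE: first cell 'B' (not opp) -> no flip

Answer: (2,2)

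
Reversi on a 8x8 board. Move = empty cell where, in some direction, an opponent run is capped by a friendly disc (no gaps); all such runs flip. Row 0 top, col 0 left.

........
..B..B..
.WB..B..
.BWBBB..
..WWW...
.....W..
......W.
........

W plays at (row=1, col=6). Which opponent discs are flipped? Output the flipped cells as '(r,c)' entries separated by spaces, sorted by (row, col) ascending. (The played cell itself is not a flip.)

Dir NW: first cell '.' (not opp) -> no flip
Dir N: first cell '.' (not opp) -> no flip
Dir NE: first cell '.' (not opp) -> no flip
Dir W: opp run (1,5), next='.' -> no flip
Dir E: first cell '.' (not opp) -> no flip
Dir SW: opp run (2,5) (3,4) capped by W -> flip
Dir S: first cell '.' (not opp) -> no flip
Dir SE: first cell '.' (not opp) -> no flip

Answer: (2,5) (3,4)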